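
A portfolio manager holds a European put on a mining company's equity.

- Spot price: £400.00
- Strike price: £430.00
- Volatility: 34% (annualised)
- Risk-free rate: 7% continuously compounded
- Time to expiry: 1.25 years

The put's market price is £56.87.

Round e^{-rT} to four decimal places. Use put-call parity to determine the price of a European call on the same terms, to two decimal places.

exp(−rT) = exp(−0.07·1.25) = 0.9162
Put-call parity: C − P = S − K·e^(−rT) = 400 − 430·0.9162 = 400 − 393.9660 = 6.0340
C = P + (C − P) = 56.87 + (6.0340) = 62.9040

£62.90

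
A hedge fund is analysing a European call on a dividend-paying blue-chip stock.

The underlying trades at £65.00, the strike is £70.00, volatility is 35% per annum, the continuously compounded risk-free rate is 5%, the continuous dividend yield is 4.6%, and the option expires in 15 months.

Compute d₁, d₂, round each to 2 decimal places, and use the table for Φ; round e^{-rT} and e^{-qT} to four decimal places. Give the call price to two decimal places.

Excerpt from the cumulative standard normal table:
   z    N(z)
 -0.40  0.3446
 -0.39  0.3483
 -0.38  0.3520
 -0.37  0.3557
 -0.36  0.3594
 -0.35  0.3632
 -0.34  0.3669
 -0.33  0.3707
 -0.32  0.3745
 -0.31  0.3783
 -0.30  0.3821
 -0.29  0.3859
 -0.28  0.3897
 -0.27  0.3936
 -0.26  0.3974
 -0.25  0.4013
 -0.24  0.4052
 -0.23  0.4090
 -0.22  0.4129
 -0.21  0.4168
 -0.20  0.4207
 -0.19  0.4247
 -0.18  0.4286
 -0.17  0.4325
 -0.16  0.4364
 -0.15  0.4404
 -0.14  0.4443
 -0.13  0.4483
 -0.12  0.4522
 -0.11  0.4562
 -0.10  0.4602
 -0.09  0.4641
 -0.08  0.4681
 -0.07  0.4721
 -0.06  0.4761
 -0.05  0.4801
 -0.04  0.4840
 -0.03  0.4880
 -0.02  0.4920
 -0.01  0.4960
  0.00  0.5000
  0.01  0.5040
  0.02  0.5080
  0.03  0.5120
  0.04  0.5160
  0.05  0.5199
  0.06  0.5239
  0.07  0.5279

σ√T = 0.35·√1.25 = 0.3913
d₁ = [ln(65/70) + (0.05 − 0.046 + 0.35²/2)·1.25] / 0.3913 = [-0.0741 + 0.0816] / 0.3913 = 0.0191 → 0.02
d₂ = d₁ − σ√T = 0.0191 − 0.3913 = -0.3723 → -0.37
exp(−qT) = exp(−0.046·1.25) = 0.9441;  exp(−rT) = exp(−0.05·1.25) = 0.9394
N(d₁) = N(0.02) = 0.5080;  N(d₂) = N(-0.37) = 0.3557
C = 65·0.9441·0.5080 − 70·0.9394·0.3557 = 31.1742 − 23.3901 = 7.7841

£7.78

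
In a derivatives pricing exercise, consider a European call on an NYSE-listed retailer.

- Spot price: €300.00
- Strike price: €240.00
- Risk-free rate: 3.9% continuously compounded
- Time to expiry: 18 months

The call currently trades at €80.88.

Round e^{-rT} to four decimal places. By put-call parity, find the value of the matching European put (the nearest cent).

€7.25

exp(−rT) = exp(−0.039·1.5) = 0.9432
Put-call parity: C − P = S − K·e^(−rT) = 300 − 240·0.9432 = 300 − 226.3680 = 73.6320
P = C − (C − P) = 80.88 − (73.6320) = 7.2480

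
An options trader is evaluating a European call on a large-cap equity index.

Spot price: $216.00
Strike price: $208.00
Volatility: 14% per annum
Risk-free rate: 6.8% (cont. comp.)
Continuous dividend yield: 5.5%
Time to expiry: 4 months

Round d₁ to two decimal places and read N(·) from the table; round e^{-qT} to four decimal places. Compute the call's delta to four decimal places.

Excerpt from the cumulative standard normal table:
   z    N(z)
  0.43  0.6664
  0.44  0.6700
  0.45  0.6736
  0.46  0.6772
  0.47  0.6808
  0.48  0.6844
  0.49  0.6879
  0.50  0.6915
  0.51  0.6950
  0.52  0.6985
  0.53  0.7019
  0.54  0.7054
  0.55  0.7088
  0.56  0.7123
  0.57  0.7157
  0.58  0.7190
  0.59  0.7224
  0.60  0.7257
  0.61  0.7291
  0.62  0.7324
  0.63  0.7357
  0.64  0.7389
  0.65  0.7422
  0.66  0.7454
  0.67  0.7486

0.6993

T = 0.3333;  σ√T = 0.0808
d₁ = [ln(216/208) + (0.068 − 0.055 + 0.14²/2)·0.3333] / 0.0808 = [0.0377 + 0.0076] / 0.0808 = 0.5609 ≈ 0.56
N(d₁) = N(0.56) = 0.7123
Δ_call = exp(−qT)·N(d₁) = 0.9818·0.7123 = 0.6993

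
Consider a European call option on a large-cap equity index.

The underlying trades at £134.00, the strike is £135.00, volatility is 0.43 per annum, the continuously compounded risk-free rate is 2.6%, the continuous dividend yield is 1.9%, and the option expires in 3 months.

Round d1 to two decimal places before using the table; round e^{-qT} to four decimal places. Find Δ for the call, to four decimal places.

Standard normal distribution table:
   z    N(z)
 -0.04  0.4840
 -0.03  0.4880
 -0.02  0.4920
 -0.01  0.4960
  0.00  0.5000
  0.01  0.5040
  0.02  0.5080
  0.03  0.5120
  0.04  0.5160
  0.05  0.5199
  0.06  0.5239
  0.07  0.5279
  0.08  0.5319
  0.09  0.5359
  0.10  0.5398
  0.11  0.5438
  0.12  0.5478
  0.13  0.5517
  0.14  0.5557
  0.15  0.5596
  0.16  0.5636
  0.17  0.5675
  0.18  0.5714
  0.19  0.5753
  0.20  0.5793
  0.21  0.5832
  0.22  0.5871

0.5294

T = 0.25;  σ√T = 0.2150
ln(S/K) + (r − q + σ²/2)T = ln(134/135) + (0.026 − 0.019 + 0.43²/2)·0.25 = -0.0074 + 0.0249 = 0.0174
d₁ = 0.0174 / 0.2150 = 0.0811 ≈ 0.08
N(d₁) = N(0.08) = 0.5319
Δ_call = e^(−qT)·N(d₁) = 0.9953·0.5319 = 0.5294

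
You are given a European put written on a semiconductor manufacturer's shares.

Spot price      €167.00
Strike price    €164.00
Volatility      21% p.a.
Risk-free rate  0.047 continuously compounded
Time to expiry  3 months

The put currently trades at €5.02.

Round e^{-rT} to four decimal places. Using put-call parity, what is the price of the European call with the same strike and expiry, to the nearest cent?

e^(−rT) = e^(−0.047·0.25) = 0.9883
Put-call parity: C − P = S − K·e^(−rT) = 167 − 164·0.9883 = 167 − 162.0812 = 4.9188
C = P + (C − P) = 5.02 + (4.9188) = 9.9388

€9.94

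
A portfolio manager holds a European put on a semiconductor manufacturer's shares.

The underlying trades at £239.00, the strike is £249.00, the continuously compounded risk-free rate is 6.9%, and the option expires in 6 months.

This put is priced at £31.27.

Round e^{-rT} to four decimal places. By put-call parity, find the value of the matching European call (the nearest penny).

e^(−rT) = e^(−0.069·0.5) = 0.9661
Put-call parity: C − P = S − K·e^(−rT) = 239 − 249·0.9661 = 239 − 240.5589 = -1.5589
C = P + (C − P) = 31.27 + (-1.5589) = 29.7111

£29.71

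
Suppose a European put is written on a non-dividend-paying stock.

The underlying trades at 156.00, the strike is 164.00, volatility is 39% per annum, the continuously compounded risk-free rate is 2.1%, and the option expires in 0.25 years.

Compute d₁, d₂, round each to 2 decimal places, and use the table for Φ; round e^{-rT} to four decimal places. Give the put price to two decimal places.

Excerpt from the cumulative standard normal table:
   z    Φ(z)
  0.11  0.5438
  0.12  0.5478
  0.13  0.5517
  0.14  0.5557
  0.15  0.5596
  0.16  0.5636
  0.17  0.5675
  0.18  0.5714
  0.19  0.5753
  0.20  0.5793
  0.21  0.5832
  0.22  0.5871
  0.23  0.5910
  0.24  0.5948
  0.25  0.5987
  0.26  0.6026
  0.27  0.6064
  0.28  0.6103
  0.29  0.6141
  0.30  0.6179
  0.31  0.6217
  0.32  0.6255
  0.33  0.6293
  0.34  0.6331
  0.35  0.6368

16.60

T = 0.25;  σ√T = 0.1950
ln(S/K) + (r + σ²/2)T = ln(156/164) + (0.021 + 0.39²/2)·0.25 = -0.0500 + 0.0243 = -0.0257
d₁ = -0.0257 / 0.1950 = -0.1320 which rounds to -0.13
d₂ = d₁ − σ√T = -0.1320 − 0.1950 = -0.3270 which rounds to -0.33
exp(−rT) = exp(−0.021·0.25) = 0.9948
N(−d₂) = N(0.33) = 0.6293;  N(−d₁) = N(0.13) = 0.5517
P = 164·0.9948·0.6293 − 156·0.5517 = 102.6685 − 86.0652 = 16.6033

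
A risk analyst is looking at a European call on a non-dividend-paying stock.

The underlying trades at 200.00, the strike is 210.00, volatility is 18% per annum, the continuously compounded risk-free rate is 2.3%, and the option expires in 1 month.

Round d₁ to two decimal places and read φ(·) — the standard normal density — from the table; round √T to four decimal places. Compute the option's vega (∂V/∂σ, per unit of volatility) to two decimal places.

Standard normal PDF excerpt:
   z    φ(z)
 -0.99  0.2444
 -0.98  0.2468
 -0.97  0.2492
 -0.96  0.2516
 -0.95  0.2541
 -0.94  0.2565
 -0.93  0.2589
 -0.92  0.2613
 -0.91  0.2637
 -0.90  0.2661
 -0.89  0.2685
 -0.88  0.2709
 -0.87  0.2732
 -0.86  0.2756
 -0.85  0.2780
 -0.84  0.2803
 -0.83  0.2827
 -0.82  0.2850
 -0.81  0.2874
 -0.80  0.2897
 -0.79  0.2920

15.64

T = 0.08333;  σ√T = 0.0520
d₁ = [ln(200/210) + (0.023 + ½·0.18²)·0.08333] / (σ√T) = (-0.0488 + 0.0033) / 0.0520 = -0.8761 ≈ -0.88
√T = √0.08333 = 0.2887
φ(d₁) = φ(-0.88) = 0.2709
vega = S·φ(d₁)·√T = 200·0.2709·0.2887 = 15.6418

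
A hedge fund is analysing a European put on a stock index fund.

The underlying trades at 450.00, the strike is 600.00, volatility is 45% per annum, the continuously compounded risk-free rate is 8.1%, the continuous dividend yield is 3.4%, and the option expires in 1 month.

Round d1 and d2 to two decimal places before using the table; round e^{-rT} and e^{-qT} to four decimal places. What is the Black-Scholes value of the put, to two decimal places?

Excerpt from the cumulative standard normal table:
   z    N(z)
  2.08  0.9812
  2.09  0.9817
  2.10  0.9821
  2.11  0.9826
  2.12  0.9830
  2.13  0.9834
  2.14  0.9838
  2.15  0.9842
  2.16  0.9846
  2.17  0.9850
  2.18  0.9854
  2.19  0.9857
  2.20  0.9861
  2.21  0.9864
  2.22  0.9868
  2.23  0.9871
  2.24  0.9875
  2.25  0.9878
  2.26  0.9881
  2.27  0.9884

T = 0.08333;  σ√T = 0.1299
ln(S/K) + (r − q + σ²/2)T = ln(450/600) + (0.081 − 0.034 + 0.45²/2)·0.08333 = -0.2877 + 0.0124 = -0.2753
d₁ = -0.2753 / 0.1299 = -2.1195 ≈ -2.12
d₂ = d₁ − σ√T = -2.1195 − 0.1299 = -2.2494 ≈ -2.25
exp(−qT) = exp(−0.034·0.08333) = 0.9972;  exp(−rT) = exp(−0.081·0.08333) = 0.9933
N(−d₂) = N(2.25) = 0.9878;  N(−d₁) = N(2.12) = 0.9830
P = 600·0.9933·0.9878 − 450·0.9972·0.9830 = 588.7090 − 441.1114 = 147.5976

147.60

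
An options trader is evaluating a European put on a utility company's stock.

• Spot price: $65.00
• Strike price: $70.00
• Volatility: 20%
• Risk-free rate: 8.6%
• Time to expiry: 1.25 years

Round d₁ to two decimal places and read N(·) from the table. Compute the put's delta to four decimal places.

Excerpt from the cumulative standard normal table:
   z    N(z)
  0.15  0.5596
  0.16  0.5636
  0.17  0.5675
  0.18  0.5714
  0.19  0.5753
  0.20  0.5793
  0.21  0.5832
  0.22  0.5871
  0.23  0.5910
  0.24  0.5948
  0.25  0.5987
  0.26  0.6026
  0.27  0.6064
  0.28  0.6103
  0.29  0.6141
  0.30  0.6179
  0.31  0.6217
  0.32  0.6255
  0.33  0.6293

-0.3974

T = 1.25;  σ√T = 0.2236
d₁ = [ln(65/70) + (0.086 + ½·0.2²)·1.25] / (σ√T) = (-0.0741 + 0.1325) / 0.2236 = 0.2611 which rounds to 0.26
N(d₁) = N(0.26) = 0.6026
Δ_put = N(d₁) − 1 = 0.6026 − 1 = -0.3974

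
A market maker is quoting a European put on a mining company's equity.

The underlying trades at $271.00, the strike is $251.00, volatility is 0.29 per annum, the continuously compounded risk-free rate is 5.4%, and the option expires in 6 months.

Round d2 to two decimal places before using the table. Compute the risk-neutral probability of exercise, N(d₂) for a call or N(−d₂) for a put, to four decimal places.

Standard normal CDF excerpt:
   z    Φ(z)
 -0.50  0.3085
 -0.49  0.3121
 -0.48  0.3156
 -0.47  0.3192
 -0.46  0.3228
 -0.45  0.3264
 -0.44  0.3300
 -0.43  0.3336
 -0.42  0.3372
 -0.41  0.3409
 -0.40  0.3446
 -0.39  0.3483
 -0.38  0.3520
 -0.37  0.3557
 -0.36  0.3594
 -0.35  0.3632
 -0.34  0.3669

0.3446

σ√T = 0.29 × 0.7071 = 0.2051
d₁ = [ln(271/251) + (0.054 + 0.29²/2)·0.5] / 0.2051 = [0.0767 + 0.0480] / 0.2051 = 0.6081 → 0.61
d₂ = d₁ − σ√T = 0.6081 − 0.2051 = 0.4030 → 0.40
Risk-neutral Pr[S_T < K] = N(−d₂) = N(-0.40) = 0.3446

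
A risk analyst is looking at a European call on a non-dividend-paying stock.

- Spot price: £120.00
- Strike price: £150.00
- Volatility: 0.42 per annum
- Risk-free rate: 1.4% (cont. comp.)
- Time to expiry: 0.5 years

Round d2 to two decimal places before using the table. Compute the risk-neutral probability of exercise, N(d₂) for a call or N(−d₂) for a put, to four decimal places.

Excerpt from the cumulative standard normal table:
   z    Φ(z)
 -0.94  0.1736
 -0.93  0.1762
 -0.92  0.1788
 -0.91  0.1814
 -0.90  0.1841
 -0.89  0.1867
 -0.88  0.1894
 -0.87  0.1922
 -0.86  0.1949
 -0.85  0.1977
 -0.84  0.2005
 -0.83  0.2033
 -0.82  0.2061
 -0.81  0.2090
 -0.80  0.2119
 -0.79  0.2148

σ√T = 0.42 × 0.7071 = 0.2970
d₁ = [ln(120/150) + (0.014 + 0.42²/2)·0.5] / 0.2970 = [-0.2231 + 0.0511] / 0.2970 = -0.5793 → -0.58
d₂ = d₁ − σ√T = -0.5793 − 0.2970 = -0.8763 → -0.88
Risk-neutral Pr[S_T > K] = N(d₂) = N(-0.88) = 0.1894

0.1894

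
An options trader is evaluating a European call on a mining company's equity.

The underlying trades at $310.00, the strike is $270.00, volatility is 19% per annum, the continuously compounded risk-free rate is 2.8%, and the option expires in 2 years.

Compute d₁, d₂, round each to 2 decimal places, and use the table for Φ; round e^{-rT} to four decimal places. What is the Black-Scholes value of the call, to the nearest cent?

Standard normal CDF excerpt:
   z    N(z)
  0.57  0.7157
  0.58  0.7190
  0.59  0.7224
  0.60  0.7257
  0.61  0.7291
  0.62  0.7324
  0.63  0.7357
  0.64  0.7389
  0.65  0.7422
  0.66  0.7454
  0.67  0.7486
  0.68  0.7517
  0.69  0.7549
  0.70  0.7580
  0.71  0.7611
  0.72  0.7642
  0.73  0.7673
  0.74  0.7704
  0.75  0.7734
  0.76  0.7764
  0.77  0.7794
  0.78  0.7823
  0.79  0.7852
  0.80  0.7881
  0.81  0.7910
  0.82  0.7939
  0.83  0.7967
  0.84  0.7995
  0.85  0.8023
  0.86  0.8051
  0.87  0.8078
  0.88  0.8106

σ√T = 0.19 × 1.4142 = 0.2687
d₁ = [ln(310/270) + (0.028 + 0.19²/2)·2] / 0.2687 = [0.1382 + 0.0921] / 0.2687 = 0.8569 ⇒ 0.86
d₂ = d₁ − σ√T = 0.8569 − 0.2687 = 0.5882 ⇒ 0.59
exp(−rT) = exp(−0.028·2) = 0.9455
N(d₁) = N(0.86) = 0.8051;  N(d₂) = N(0.59) = 0.7224
C = 310·0.8051 − 270·0.9455·0.7224 = 249.5810 − 184.4179 = 65.1631

$65.16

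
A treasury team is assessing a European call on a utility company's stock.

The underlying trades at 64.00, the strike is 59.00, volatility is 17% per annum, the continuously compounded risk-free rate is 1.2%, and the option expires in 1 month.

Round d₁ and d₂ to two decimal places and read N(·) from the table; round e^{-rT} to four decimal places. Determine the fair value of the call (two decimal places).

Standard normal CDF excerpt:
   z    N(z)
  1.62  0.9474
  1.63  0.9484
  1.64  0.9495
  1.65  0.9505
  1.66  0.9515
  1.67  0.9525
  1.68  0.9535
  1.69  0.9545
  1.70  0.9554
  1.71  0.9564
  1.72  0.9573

5.12

σ√T = 0.17·√0.08333 = 0.0491
d₁ = [ln(64/59) + (0.012 + ½·0.17²)·0.08333] / (σ√T) = (0.0813 + 0.0022) / 0.0491 = 1.7025 ⇒ 1.70
d₂ = 1.7025 − 0.0491 = 1.6534 ⇒ 1.65
exp(−rT) = exp(−0.012·0.08333) = 0.9990
N(d₁) = N(1.70) = 0.9554;  N(d₂) = N(1.65) = 0.9505
C = 64·0.9554 − 59·0.9990·0.9505 = 61.1456 − 56.0234 = 5.1222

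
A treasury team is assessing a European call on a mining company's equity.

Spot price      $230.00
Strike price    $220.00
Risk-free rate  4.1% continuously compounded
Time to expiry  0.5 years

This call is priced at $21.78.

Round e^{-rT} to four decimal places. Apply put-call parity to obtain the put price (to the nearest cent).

$7.31

e^(−rT) = e^(−0.041·0.5) = 0.9797
Put-call parity: C − P = S − K·e^(−rT) = 230 − 220·0.9797 = 230 − 215.5340 = 14.4660
P = C − (C − P) = 21.78 − (14.4660) = 7.3140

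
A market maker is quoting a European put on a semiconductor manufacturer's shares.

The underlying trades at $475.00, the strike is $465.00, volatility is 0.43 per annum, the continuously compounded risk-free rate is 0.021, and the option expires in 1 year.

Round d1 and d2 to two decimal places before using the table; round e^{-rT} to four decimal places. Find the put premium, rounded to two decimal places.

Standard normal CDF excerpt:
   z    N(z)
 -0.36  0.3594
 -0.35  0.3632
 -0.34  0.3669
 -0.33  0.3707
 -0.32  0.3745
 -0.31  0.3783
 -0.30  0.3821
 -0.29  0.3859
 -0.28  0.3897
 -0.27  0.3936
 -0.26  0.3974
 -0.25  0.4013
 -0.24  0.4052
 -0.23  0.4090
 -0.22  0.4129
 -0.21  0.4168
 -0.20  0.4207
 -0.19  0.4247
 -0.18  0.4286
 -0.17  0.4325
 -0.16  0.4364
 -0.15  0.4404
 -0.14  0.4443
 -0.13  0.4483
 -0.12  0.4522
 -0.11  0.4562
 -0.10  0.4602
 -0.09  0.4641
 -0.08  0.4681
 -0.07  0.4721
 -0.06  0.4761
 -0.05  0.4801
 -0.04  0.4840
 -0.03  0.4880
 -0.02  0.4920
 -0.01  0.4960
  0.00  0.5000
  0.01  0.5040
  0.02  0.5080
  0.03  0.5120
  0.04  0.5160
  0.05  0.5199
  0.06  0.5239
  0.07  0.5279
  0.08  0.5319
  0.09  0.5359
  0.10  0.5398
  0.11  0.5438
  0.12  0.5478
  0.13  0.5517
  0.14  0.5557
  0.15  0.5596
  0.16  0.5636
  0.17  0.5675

σ√T = 0.43 × 1.0000 = 0.4300
d₁ = [ln(475/465) + (0.021 + ½·0.43²)·1] / (σ√T) = (0.0213 + 0.1134) / 0.4300 = 0.3133 ⇒ 0.31
d₂ = 0.3133 − 0.4300 = -0.1167 ⇒ -0.12
exp(−rT) = exp(−0.021·1) = 0.9792
N(−d₂) = N(0.12) = 0.5478;  N(−d₁) = N(-0.31) = 0.3783
P = 465·0.9792·0.5478 − 475·0.3783 = 249.4287 − 179.6925 = 69.7362

$69.74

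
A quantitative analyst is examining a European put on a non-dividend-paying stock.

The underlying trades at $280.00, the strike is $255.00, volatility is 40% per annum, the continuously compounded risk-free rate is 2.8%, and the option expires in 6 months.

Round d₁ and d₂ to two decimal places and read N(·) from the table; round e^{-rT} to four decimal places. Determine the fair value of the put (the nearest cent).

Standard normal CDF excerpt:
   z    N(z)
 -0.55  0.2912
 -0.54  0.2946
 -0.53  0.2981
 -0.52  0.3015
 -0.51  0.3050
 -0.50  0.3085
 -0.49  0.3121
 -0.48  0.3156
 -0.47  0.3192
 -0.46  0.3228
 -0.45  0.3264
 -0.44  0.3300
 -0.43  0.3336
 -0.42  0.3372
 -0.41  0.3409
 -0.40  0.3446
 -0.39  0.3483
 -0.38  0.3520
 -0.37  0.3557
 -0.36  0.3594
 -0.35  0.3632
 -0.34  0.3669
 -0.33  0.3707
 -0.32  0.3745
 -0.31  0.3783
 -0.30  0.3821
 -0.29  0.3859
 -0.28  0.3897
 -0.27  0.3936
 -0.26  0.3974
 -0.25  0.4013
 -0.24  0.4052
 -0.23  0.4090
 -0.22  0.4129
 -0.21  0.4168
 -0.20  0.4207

$17.47

σ√T = 0.4·√0.5 = 0.2828
d₁ = [ln(280/255) + (0.028 + 0.4²/2)·0.5] / 0.2828 = [0.0935 + 0.0540] / 0.2828 = 0.5216 ≈ 0.52
d₂ = d₁ − σ√T = 0.5216 − 0.2828 = 0.2387 ≈ 0.24
e^(−rT) = e^(−0.028·0.5) = 0.9861
N(−d₂) = N(-0.24) = 0.4052;  N(−d₁) = N(-0.52) = 0.3015
P = 255·0.9861·0.4052 − 280·0.3015 = 101.8898 − 84.4200 = 17.4698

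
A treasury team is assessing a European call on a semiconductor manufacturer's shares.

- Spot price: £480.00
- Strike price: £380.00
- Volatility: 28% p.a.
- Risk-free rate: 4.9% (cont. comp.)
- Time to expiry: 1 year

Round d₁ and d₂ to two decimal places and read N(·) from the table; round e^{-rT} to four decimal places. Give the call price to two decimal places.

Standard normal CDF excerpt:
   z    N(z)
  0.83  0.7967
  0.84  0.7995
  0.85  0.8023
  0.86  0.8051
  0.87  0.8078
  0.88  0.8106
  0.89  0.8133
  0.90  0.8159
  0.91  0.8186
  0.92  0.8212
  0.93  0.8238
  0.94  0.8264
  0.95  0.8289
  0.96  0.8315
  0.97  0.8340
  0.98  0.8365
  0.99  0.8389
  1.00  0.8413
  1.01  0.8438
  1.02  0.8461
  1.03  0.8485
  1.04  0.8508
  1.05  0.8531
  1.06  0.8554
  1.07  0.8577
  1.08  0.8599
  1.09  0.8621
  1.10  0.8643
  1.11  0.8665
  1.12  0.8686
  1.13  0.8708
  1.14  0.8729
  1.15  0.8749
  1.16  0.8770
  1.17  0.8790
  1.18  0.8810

£127.66

T = 1;  σ√T = 0.2800
d₁ = [ln(480/380) + (0.049 + 0.28²/2)·1] / 0.2800 = [0.2336 + 0.0882] / 0.2800 = 1.1493 → 1.15
d₂ = d₁ − σ√T = 1.1493 − 0.2800 = 0.8693 → 0.87
e^(−rT) = e^(−0.049·1) = 0.9522
C = 480·N(1.15) − 380·0.9522·N(0.87) = 480·0.8749 − 380·0.9522·0.8078 = 419.9520 − 292.2911 = 127.6609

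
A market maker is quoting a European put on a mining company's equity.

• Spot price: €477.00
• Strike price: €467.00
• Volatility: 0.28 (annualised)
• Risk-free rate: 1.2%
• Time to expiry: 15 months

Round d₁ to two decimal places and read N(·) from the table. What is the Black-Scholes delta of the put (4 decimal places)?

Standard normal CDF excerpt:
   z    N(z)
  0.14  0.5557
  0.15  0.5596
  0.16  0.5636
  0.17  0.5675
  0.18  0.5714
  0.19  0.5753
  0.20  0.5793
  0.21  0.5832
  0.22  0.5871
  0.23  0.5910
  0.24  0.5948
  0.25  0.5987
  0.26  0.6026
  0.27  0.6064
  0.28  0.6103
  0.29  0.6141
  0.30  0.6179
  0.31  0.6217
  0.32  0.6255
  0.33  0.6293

-0.3936

T = 1.25;  σ√T = 0.3130
d₁ = [ln(477/467) + (0.012 + ½·0.28²)·1.25] / (σ√T) = (0.0212 + 0.0640) / 0.3130 = 0.2721 ⇒ 0.27
N(d₁) = N(0.27) = 0.6064
Δ_put = N(d₁) − 1 = 0.6064 − 1 = -0.3936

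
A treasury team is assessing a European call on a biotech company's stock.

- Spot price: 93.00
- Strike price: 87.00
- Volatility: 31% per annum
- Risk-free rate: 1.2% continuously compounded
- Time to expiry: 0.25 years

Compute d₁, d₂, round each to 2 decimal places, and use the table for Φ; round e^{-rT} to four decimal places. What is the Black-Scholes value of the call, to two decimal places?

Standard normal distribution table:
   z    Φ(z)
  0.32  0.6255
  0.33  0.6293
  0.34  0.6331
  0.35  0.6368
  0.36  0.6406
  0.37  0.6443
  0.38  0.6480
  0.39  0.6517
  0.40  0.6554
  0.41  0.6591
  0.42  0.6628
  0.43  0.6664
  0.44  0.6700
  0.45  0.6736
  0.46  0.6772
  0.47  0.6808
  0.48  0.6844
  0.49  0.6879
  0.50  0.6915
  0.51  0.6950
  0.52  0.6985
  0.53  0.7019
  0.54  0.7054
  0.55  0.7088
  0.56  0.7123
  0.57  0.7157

T = 0.25;  σ√T = 0.1550
ln(S/K) + (r + σ²/2)T = ln(93/87) + (0.012 + 0.31²/2)·0.25 = 0.0667 + 0.0150 = 0.0817
d₁ = 0.0817 / 0.1550 = 0.5271 which rounds to 0.53
d₂ = d₁ − σ√T = 0.5271 − 0.1550 = 0.3721 which rounds to 0.37
exp(−rT) = exp(−0.012·0.25) = 0.9970
N(d₁) = N(0.53) = 0.7019;  N(d₂) = N(0.37) = 0.6443
C = 93·0.7019 − 87·0.9970·0.6443 = 65.2767 − 55.8859 = 9.3908

9.39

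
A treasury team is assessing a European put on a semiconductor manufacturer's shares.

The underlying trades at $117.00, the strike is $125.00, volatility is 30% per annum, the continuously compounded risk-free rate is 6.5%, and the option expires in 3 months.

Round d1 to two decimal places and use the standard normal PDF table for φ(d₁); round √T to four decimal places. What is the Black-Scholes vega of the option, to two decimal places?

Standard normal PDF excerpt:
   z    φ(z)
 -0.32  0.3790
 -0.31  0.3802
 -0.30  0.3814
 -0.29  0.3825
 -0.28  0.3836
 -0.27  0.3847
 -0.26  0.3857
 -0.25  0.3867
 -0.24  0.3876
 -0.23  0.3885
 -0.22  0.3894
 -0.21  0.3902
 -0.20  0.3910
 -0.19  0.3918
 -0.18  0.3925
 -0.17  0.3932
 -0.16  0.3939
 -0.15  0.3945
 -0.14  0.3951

22.56

T = 0.25;  σ√T = 0.1500
ln(S/K) + (r + σ²/2)T = ln(117/125) + (0.065 + 0.3²/2)·0.25 = -0.0661 + 0.0275 = -0.0386
d₁ = -0.0386 / 0.1500 = -0.2576 which rounds to -0.26
√T = √0.25 = 0.5000
φ(d₁) = φ(-0.26) = 0.3857
vega = S·φ(d₁)·√T = 117·0.3857·0.5000 = 22.5634
(Vega is the same for a European call and put with the same parameters.)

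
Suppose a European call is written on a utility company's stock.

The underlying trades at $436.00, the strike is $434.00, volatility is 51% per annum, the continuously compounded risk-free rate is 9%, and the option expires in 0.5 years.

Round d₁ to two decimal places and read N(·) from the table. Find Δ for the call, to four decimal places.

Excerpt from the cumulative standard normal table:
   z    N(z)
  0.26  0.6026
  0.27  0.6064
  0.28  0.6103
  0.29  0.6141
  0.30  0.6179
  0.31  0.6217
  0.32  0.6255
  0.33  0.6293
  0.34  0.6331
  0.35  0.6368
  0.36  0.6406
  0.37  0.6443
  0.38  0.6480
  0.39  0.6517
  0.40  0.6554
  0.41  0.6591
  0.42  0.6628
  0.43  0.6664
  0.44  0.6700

0.6255

T = 0.5;  σ√T = 0.3606
d₁ = [ln(436/434) + (0.09 + 0.51²/2)·0.5] / 0.3606 = [0.0046 + 0.1100] / 0.3606 = 0.3178 ≈ 0.32
N(d₁) = N(0.32) = 0.6255
Δ_call = N(d₁) = 0.6255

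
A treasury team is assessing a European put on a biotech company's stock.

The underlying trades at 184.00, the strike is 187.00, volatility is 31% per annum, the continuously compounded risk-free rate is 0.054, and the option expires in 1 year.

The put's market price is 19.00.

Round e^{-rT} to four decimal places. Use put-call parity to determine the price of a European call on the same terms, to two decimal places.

exp(−rT) = exp(−0.054·1) = 0.9474
Put-call parity: C − P = S − K·e^(−rT) = 184 − 187·0.9474 = 184 − 177.1638 = 6.8362
C = P + (C − P) = 19.00 + (6.8362) = 25.8362

25.84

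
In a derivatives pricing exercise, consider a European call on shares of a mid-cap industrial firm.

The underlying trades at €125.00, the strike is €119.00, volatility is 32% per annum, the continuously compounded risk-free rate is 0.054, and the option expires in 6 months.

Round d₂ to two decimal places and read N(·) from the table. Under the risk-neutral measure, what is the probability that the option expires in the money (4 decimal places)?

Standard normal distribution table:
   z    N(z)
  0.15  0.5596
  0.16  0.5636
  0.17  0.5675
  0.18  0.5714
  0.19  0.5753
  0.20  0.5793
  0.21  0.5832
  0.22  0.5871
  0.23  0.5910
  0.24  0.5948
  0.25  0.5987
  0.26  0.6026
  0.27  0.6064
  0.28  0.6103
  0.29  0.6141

0.5871

σ√T = 0.32·√0.5 = 0.2263
d₁ = [ln(125/119) + (0.054 + 0.32²/2)·0.5] / 0.2263 = [0.0492 + 0.0526] / 0.2263 = 0.4499 ⇒ 0.45
d₂ = d₁ − σ√T = 0.4499 − 0.2263 = 0.2236 ⇒ 0.22
Risk-neutral Pr[S_T > K] = N(d₂) = N(0.22) = 0.5871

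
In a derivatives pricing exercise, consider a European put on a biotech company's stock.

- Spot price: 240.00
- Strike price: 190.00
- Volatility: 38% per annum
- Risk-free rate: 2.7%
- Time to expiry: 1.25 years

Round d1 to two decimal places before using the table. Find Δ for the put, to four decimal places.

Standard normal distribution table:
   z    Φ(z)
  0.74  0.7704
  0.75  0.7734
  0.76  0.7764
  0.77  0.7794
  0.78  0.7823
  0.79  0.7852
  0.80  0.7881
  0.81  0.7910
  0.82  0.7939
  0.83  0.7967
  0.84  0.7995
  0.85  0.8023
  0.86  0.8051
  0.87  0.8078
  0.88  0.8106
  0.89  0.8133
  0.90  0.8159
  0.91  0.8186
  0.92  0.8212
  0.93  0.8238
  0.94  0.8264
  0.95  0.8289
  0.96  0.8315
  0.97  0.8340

-0.2005

T = 1.25;  σ√T = 0.4249
ln(S/K) + (r + σ²/2)T = ln(240/190) + (0.027 + 0.38²/2)·1.25 = 0.2336 + 0.1240 = 0.3576
d₁ = 0.3576 / 0.4249 = 0.8417 → 0.84
N(d₁) = N(0.84) = 0.7995
Δ_put = N(d₁) − 1 = 0.7995 − 1 = -0.2005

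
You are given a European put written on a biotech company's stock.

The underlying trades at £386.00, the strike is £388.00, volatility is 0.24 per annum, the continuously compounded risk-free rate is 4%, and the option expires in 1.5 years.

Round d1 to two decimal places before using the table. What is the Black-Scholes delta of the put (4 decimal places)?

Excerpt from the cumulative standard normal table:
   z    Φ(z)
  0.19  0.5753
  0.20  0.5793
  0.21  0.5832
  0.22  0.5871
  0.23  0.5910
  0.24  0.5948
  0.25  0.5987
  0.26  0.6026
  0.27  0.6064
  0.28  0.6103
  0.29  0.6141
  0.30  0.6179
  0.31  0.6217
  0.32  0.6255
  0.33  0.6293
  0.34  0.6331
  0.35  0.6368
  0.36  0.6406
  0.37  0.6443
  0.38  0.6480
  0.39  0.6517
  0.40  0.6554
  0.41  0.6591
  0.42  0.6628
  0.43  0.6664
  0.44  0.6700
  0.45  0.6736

-0.3707

σ√T = 0.24 × 1.2247 = 0.2939
ln(S/K) + (r + σ²/2)T = ln(386/388) + (0.04 + 0.24²/2)·1.5 = -0.0052 + 0.1032 = 0.0980
d₁ = 0.0980 / 0.2939 = 0.3335 ⇒ 0.33
N(d₁) = N(0.33) = 0.6293
Δ_put = N(d₁) − 1 = 0.6293 − 1 = -0.3707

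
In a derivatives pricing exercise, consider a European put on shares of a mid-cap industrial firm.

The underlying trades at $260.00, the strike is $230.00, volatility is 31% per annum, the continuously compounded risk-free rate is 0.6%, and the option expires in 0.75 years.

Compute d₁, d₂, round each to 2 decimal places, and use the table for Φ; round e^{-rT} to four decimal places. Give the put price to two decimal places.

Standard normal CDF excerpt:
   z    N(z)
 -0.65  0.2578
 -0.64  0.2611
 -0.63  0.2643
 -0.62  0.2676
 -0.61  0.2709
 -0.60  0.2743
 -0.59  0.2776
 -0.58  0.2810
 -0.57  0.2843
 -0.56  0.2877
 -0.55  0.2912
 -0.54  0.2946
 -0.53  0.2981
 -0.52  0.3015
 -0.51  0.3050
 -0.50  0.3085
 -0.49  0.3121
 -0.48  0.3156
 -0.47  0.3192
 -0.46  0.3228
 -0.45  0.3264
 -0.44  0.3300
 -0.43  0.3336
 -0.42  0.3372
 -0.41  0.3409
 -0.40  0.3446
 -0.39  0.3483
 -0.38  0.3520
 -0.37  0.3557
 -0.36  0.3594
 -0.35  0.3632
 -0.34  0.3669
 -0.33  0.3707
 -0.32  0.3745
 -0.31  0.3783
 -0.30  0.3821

$13.57

σ√T = 0.31 × 0.8660 = 0.2685
ln(S/K) + (r + σ²/2)T = ln(260/230) + (0.006 + 0.31²/2)·0.75 = 0.1226 + 0.0405 = 0.1631
d₁ = 0.1631 / 0.2685 = 0.6077 which rounds to 0.61
d₂ = d₁ − σ√T = 0.6077 − 0.2685 = 0.3392 which rounds to 0.34
e^(−rT) = e^(−0.006·0.75) = 0.9955
N(−d₂) = N(-0.34) = 0.3669;  N(−d₁) = N(-0.61) = 0.2709
P = 230·0.9955·0.3669 − 260·0.2709 = 84.0073 − 70.4340 = 13.5733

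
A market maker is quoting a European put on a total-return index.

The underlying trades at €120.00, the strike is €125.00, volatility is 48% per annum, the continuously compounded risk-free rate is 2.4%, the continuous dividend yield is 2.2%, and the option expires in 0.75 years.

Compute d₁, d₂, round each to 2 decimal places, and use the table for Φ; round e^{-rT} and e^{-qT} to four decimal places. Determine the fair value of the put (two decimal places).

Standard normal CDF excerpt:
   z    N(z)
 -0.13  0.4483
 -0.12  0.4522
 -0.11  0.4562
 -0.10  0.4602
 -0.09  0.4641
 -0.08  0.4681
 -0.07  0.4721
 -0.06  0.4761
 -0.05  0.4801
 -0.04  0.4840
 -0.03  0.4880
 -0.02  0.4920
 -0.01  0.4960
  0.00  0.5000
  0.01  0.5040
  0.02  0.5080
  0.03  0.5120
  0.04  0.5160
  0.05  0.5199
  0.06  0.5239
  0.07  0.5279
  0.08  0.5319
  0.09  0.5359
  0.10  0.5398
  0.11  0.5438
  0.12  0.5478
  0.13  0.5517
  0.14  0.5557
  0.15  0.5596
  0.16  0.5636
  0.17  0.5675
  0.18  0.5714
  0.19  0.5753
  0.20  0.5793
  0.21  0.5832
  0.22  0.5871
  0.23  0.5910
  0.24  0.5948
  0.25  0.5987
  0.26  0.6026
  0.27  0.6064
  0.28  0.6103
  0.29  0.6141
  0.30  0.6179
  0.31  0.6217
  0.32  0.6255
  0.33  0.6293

σ√T = 0.48·√0.75 = 0.4157
d₁ = [ln(120/125) + (0.024 − 0.022 + ½·0.48²)·0.75] / (σ√T) = (-0.0408 + 0.0879) / 0.4157 = 0.1133 ≈ 0.11
d₂ = 0.1133 − 0.4157 = -0.3024 ≈ -0.30
e^(−qT) = e^(−0.022·0.75) = 0.9836;  e^(−rT) = e^(−0.024·0.75) = 0.9822
N(−d₂) = N(0.30) = 0.6179;  N(−d₁) = N(-0.11) = 0.4562
P = 125·0.9822·0.6179 − 120·0.9836·0.4562 = 75.8627 − 53.8462 = 22.0165

€22.02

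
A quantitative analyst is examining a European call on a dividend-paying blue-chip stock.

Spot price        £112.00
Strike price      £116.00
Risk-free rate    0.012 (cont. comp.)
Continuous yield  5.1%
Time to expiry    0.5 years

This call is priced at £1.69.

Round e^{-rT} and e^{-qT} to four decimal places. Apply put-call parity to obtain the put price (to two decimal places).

£7.82

exp(−qT) = exp(−0.051·0.5) = 0.9748;  exp(−rT) = exp(−0.012·0.5) = 0.9940
Put-call parity: C − P = S·e^(−qT) − K·e^(−rT) = 112·0.9748 − 116·0.9940 = 109.1776 − 115.3040 = -6.1264
P = C − (C − P) = 1.69 − (-6.1264) = 7.8164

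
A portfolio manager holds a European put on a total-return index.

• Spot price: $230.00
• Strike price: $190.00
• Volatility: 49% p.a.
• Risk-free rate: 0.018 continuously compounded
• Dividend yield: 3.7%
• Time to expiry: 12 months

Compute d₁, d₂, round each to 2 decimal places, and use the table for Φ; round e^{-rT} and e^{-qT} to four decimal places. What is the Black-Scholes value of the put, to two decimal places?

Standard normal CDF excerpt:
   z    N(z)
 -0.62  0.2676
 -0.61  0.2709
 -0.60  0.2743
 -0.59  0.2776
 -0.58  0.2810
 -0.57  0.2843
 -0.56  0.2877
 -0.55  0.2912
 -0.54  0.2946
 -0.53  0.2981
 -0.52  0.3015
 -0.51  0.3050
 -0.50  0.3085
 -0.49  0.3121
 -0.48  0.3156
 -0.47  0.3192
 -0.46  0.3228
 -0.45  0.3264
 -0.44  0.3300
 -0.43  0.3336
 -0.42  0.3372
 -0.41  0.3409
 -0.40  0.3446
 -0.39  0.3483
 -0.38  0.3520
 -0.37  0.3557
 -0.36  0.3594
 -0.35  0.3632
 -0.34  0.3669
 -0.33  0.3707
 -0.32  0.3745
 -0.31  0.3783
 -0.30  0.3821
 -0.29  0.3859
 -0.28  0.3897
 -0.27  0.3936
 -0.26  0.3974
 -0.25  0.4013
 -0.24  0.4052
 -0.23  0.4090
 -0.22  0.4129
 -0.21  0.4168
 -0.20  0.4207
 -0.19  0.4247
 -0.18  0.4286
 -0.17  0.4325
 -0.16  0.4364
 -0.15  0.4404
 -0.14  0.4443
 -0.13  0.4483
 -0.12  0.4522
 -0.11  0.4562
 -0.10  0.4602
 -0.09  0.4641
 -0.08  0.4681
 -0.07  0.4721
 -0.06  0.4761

$24.34

T = 1;  σ√T = 0.4900
d₁ = [ln(230/190) + (0.018 − 0.037 + 0.49²/2)·1] / 0.4900 = [0.1911 + 0.1010] / 0.4900 = 0.5961 ⇒ 0.60
d₂ = d₁ − σ√T = 0.5961 − 0.4900 = 0.1061 ⇒ 0.11
e^(−qT) = e^(−0.037·1) = 0.9637;  e^(−rT) = e^(−0.018·1) = 0.9822
P = 190·0.9822·N(-0.11) − 230·0.9637·N(-0.60) = 190·0.9822·0.4562 − 230·0.9637·0.2743 = 85.1351 − 60.7989 = 24.3363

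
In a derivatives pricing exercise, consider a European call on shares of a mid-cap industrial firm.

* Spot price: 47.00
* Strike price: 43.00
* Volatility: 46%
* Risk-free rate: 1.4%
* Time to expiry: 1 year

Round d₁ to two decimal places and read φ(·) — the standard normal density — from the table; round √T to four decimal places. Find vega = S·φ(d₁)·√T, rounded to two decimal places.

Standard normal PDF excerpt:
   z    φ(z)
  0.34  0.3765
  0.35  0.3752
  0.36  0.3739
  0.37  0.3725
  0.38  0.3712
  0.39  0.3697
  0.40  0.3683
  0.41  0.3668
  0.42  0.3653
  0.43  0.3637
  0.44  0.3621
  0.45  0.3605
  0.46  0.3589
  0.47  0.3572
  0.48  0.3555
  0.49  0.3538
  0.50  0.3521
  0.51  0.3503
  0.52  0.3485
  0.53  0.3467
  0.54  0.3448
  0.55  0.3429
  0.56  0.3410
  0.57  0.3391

16.94

σ√T = 0.46·√1 = 0.4600
d₁ = [ln(47/43) + (0.014 + 0.46²/2)·1] / 0.4600 = [0.0889 + 0.1198] / 0.4600 = 0.4538 → 0.45
√T = √1 = 1.0000
φ(d₁) = φ(0.45) = 0.3605
vega = S·φ(d₁)·√T = 47·0.3605·1.0000 = 16.9435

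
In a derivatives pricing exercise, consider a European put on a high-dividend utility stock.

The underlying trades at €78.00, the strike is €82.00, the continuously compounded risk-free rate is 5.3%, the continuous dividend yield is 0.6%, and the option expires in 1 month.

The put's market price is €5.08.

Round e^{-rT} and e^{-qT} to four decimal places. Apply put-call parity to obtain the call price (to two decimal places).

€1.40

exp(−qT) = exp(−0.006·0.08333) = 0.9995;  exp(−rT) = exp(−0.053·0.08333) = 0.9956
Put-call parity: C − P = S·e^(−qT) − K·e^(−rT) = 78·0.9995 − 82·0.9956 = 77.9610 − 81.6392 = -3.6782
C = P + (C − P) = 5.08 + (-3.6782) = 1.4018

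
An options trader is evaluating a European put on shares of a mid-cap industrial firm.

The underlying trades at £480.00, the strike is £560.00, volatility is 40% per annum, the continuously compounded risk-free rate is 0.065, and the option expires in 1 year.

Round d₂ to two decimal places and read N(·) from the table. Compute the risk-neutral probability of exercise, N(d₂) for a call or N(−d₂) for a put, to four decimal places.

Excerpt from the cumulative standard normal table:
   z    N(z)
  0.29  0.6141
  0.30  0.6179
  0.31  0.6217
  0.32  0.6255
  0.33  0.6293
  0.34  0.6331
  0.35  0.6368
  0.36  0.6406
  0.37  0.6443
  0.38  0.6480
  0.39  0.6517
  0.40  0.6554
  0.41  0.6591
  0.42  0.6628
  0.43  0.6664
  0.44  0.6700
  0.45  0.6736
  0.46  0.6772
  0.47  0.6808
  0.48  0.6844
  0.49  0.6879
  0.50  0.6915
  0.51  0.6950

T = 1;  σ√T = 0.4000
d₁ = [ln(480/560) + (0.065 + 0.4²/2)·1] / 0.4000 = [-0.1542 + 0.1450] / 0.4000 = -0.0229 → -0.02
d₂ = d₁ − σ√T = -0.0229 − 0.4000 = -0.4229 → -0.42
Pr(exercise) under Q = N(−d₂) = N(0.42) = 0.6628

0.6628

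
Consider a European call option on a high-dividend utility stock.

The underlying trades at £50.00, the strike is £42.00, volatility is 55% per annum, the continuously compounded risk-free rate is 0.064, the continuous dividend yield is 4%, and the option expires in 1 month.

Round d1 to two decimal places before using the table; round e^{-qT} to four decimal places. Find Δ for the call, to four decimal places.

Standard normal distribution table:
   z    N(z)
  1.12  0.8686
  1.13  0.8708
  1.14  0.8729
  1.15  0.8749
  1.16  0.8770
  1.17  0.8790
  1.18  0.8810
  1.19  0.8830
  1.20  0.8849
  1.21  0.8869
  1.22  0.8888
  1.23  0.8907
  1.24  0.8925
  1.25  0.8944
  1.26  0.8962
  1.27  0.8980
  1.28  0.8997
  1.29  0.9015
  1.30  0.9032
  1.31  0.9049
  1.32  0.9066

σ√T = 0.55 × 0.2887 = 0.1588
d₁ = [ln(50/42) + (0.064 − 0.04 + ½·0.55²)·0.08333] / (σ√T) = (0.1744 + 0.0146) / 0.1588 = 1.1901 → 1.19
N(d₁) = N(1.19) = 0.8830
Δ_call = exp(−qT)·N(d₁) = 0.9967·0.8830 = 0.8801

0.8801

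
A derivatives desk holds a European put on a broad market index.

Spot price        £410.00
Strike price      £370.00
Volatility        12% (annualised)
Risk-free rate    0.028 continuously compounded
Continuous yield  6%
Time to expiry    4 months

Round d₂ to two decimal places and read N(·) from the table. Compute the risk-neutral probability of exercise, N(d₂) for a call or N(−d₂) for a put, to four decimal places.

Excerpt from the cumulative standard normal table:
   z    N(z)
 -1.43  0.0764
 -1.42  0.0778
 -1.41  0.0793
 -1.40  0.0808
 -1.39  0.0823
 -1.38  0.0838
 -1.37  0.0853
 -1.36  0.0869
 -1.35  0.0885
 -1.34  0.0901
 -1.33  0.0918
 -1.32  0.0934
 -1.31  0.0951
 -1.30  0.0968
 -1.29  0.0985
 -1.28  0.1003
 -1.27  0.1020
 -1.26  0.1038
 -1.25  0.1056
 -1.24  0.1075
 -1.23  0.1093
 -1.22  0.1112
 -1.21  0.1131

σ√T = 0.12 × 0.5774 = 0.0693
ln(S/K) + (r − q + σ²/2)T = ln(410/370) + (0.028 − 0.06 + 0.12²/2)·0.3333 = 0.1027 − 0.0083 = 0.0944
d₁ = 0.0944 / 0.0693 = 1.3624 → 1.36
d₂ = d₁ − σ√T = 1.3624 − 0.0693 = 1.2931 → 1.29
Pr(exercise) under Q = N(−d₂) = N(-1.29) = 0.0985

0.0985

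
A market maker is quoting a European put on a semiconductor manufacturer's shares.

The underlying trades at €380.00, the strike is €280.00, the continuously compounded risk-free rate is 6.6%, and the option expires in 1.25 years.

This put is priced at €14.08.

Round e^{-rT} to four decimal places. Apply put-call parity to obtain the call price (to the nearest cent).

€136.26

exp(−rT) = exp(−0.066·1.25) = 0.9208
Put-call parity: C − P = S − K·e^(−rT) = 380 − 280·0.9208 = 380 − 257.8240 = 122.1760
C = P + (C − P) = 14.08 + (122.1760) = 136.2560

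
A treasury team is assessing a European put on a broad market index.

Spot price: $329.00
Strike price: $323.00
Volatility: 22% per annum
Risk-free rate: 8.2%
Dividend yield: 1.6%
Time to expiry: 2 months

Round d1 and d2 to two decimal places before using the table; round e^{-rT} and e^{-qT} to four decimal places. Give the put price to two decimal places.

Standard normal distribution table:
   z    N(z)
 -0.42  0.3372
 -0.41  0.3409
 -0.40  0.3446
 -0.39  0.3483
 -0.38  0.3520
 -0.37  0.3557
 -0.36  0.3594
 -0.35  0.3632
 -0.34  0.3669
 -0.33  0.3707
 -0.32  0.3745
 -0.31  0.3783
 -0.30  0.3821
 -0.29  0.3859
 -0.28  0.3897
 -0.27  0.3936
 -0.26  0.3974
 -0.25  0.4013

$7.45

σ√T = 0.22 × 0.4082 = 0.0898
d₁ = [ln(329/323) + (0.082 − 0.016 + 0.22²/2)·0.1667] / 0.0898 = [0.0184 + 0.0150] / 0.0898 = 0.3723 ⇒ 0.37
d₂ = d₁ − σ√T = 0.3723 − 0.0898 = 0.2825 ⇒ 0.28
e^(−qT) = e^(−0.016·0.1667) = 0.9973;  e^(−rT) = e^(−0.082·0.1667) = 0.9864
N(−d₂) = N(-0.28) = 0.3897;  N(−d₁) = N(-0.37) = 0.3557
P = 323·0.9864·0.3897 − 329·0.9973·0.3557 = 124.1612 − 116.7093 = 7.4519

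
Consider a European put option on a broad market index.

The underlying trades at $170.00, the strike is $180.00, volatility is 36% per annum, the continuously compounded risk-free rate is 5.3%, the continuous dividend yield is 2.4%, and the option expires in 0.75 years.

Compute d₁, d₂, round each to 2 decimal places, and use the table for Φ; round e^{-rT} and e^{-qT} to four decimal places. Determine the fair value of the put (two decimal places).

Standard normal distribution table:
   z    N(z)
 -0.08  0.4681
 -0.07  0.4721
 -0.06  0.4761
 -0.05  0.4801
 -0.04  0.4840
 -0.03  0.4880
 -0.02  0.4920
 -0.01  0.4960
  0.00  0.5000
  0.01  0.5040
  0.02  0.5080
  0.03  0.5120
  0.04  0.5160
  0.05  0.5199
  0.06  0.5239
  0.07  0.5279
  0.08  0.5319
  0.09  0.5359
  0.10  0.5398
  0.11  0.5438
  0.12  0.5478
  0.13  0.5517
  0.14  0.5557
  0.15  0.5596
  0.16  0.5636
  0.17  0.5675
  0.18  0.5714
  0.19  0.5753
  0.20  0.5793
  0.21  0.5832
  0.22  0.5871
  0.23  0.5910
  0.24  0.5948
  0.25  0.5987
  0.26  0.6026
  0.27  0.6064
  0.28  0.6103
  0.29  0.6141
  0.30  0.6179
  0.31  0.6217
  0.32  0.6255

σ√T = 0.36 × 0.8660 = 0.3118
d₁ = [ln(170/180) + (0.053 − 0.024 + ½·0.36²)·0.75] / (σ√T) = (-0.0572 + 0.0703) / 0.3118 = 0.0423 ≈ 0.04
d₂ = 0.0423 − 0.3118 = -0.2695 ≈ -0.27
e^(−qT) = e^(−0.024·0.75) = 0.9822;  e^(−rT) = e^(−0.053·0.75) = 0.9610
P = 180·0.9610·N(0.27) − 170·0.9822·N(-0.04) = 180·0.9610·0.6064 − 170·0.9822·0.4840 = 104.8951 − 80.8154 = 24.0797

$24.08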